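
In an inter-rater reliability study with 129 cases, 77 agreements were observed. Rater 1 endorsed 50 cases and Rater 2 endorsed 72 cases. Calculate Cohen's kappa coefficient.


P_o = 77/129 = 0.596899
P_e = (50*72 + 79*57) / 16641 = 0.48693
kappa = (P_o - P_e) / (1 - P_e)
kappa = (0.596899 - 0.48693) / (1 - 0.48693)
kappa = 0.2143

0.2143


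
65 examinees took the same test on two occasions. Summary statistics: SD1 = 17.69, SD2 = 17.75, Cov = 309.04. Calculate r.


r = cov(X,Y) / (SD_X * SD_Y)
r = 309.04 / (17.69 * 17.75)
r = 309.04 / 313.9975
r = 0.9842

0.9842


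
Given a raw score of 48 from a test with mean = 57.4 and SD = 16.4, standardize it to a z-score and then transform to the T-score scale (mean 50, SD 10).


z = (X - mean) / SD = (48 - 57.4) / 16.4
z = -9.4 / 16.4
z = -0.5732
T-score = T = 50 + 10z
Carry z at full precision (z = -9.4 / 16.4) into the conversion:
T-score = 50 + 10 * (-9.4 / 16.4) = 50 + -94 / 16.4
T-score = 50 + -5.7317
T-score = 44.2683

44.2683


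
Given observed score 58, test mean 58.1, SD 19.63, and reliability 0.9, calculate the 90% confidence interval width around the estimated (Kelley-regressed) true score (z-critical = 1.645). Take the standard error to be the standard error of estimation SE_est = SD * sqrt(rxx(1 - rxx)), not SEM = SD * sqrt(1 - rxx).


True score estimate = 0.9*58 + 0.1*58.1 = 58.01
SE_est = SD * sqrt(rxx * (1 - rxx)) = 19.63 * sqrt(0.9 * 0.1) = 19.63 * sqrt(0.09) = 5.889
CI = T_est +/- z * SE_est, so width = 2 * z * SE_est = 2 * 1.645 * 5.889
Width = 19.3748

19.3748


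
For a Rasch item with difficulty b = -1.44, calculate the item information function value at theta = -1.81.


P = 1/(1+exp(-(-1.81--1.44))) = 0.4085
I = P*(1-P) = 0.4085 * 0.5915
I = 0.2416

0.2416


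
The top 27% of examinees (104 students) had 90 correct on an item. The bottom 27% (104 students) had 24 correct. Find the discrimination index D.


p_upper = 90/104 = 0.8654
p_lower = 24/104 = 0.2308
D = 0.8654 - 0.2308 = 0.6346

0.6346


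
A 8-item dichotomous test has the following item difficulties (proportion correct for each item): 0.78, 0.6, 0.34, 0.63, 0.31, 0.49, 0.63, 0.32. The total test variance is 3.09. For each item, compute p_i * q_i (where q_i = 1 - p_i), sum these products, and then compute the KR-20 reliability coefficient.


For each item, compute p_i * q_i:
  Item 1: 0.78 * 0.22 = 0.1716
  Item 2: 0.6 * 0.4 = 0.24
  Item 3: 0.34 * 0.66 = 0.2244
  Item 4: 0.63 * 0.37 = 0.2331
  Item 5: 0.31 * 0.69 = 0.2139
  Item 6: 0.49 * 0.51 = 0.2499
  Item 7: 0.63 * 0.37 = 0.2331
  Item 8: 0.32 * 0.68 = 0.2176
Sum(p_i * q_i) = 0.1716 + 0.24 + 0.2244 + 0.2331 + 0.2139 + 0.2499 + 0.2331 + 0.2176 = 1.7836
KR-20 = (k/(k-1)) * (1 - Sum(p_i*q_i) / Var_total)
= (8/7) * (1 - 1.7836/3.09)
= 1.1429 * 0.4228
KR-20 = 0.4832

0.4832


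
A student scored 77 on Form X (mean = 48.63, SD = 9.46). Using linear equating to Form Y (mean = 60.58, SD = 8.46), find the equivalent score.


slope = SD_Y / SD_X = 8.46 / 9.46 ~ 0.8943
intercept = mean_Y - slope * mean_X = 60.58 - (8.46 / 9.46) * 48.63 ~ 17.0906
Y = slope * X + intercept. To avoid rounding drift from the rounded slope/intercept, evaluate the equivalent form Y = mean_Y + SD_Y * (X - mean_X) / SD_X at full precision:
Y = 60.58 + 8.46 * (77 - 48.63) / 9.46
Y = 60.58 + 8.46 * 28.37 / 9.46
Y = 60.58 + 240.0102 / 9.46
Y = 60.58 + 25.3711
Y = 85.9511

85.9511


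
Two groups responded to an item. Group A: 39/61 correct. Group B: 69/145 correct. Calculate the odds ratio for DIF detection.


Odds_A = 39/22 = 1.7727
Odds_B = 69/76 = 0.9079
OR = Odds_A / Odds_B = 1.7727 / 0.9079
Exactly, OR = (39 * 76) / (22 * 69) = 2964 / 1518
OR = 1.9526

1.9526


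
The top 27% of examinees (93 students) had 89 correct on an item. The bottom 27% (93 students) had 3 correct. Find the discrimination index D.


p_upper = 89/93 = 0.957
p_lower = 3/93 = 0.0323
D = 0.957 - 0.0323 = 0.9247

0.9247


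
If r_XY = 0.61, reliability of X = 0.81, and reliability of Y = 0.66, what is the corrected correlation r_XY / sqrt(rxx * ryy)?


r_corrected = rxy / sqrt(rxx * ryy)
= 0.61 / sqrt(0.81 * 0.66)
= 0.61 / sqrt(0.5346)
= 0.61 / 0.731163
r_corrected = 0.8343

0.8343


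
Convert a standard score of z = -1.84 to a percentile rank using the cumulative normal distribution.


CDF(z) = 0.5 * (1 + erf(z/sqrt(2)))
erf(-1.3011) = -0.9342
CDF = 0.0329
Percentile rank = 0.0329 * 100 = 3.29

3.29


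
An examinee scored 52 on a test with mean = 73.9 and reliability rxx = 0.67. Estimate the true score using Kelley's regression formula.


T_est = rxx * X + (1 - rxx) * mean
T_est = 0.67 * 52 + 0.33 * 73.9
T_est = 34.84 + 24.387
T_est = 59.227

59.227


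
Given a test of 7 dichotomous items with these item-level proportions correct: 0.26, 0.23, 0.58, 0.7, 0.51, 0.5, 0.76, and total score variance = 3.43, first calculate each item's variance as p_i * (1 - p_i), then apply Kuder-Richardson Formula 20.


For each item, compute p_i * q_i:
  Item 1: 0.26 * 0.74 = 0.1924
  Item 2: 0.23 * 0.77 = 0.1771
  Item 3: 0.58 * 0.42 = 0.2436
  Item 4: 0.7 * 0.3 = 0.21
  Item 5: 0.51 * 0.49 = 0.2499
  Item 6: 0.5 * 0.5 = 0.25
  Item 7: 0.76 * 0.24 = 0.1824
Sum(p_i * q_i) = 0.1924 + 0.1771 + 0.2436 + 0.21 + 0.2499 + 0.25 + 0.1824 = 1.5054
KR-20 = (k/(k-1)) * (1 - Sum(p_i*q_i) / Var_total)
= (7/6) * (1 - 1.5054/3.43)
= 1.1667 * 0.5611
KR-20 = 0.6546

0.6546


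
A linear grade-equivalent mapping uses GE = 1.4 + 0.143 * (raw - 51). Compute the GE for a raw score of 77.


raw - median = 77 - 51 = 26
slope * diff = 0.143 * 26 = 3.718
GE = 1.4 + 3.718
GE = 5.118

5.118


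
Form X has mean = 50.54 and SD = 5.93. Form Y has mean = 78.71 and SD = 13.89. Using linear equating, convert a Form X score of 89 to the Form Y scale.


slope = SD_Y / SD_X = 13.89 / 5.93 ~ 2.3423
intercept = mean_Y - slope * mean_X = 78.71 - (13.89 / 5.93) * 50.54 ~ -39.6712
Y = slope * X + intercept. To avoid rounding drift from the rounded slope/intercept, evaluate the equivalent form Y = mean_Y + SD_Y * (X - mean_X) / SD_X at full precision:
Y = 78.71 + 13.89 * (89 - 50.54) / 5.93
Y = 78.71 + 13.89 * 38.46 / 5.93
Y = 78.71 + 534.2094 / 5.93
Y = 78.71 + 90.0859
Y = 168.7959

168.7959


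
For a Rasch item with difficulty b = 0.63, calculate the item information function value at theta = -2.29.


P = 1/(1+exp(-(-2.29-0.63))) = 0.0512
I = P*(1-P) = 0.0512 * 0.9488
I = 0.0486

0.0486


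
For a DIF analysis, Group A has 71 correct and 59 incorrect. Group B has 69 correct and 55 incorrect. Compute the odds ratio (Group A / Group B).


Odds_A = 71/59 = 1.2034
Odds_B = 69/55 = 1.2545
OR = Odds_A / Odds_B = 1.2034 / 1.2545
Exactly, OR = (71 * 55) / (59 * 69) = 3905 / 4071
OR = 0.9592

0.9592


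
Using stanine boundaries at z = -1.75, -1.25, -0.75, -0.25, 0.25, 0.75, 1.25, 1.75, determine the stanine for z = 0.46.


Stanine boundaries: [-1.75, -1.25, -0.75, -0.25, 0.25, 0.75, 1.25, 1.75]
z = 0.46
Check each boundary:
  z >= -1.75 -> could be stanine 2
  z >= -1.25 -> could be stanine 3
  z >= -0.75 -> could be stanine 4
  z >= -0.25 -> could be stanine 5
  z >= 0.25 -> could be stanine 6
  z < 0.75
  z < 1.25
  z < 1.75
Highest qualifying boundary gives stanine = 6

6


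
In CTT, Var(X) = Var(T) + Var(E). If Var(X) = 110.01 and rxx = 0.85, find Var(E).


var_true = rxx * var_obs = 0.85 * 110.01 = 93.5085
var_error = var_obs - var_true
var_error = 110.01 - 93.5085
var_error = 16.5015

16.5015


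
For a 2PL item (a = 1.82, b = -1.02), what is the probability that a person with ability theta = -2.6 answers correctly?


a*(theta - b) = 1.82 * (-2.6 - -1.02) = -2.8756
exp(--2.8756) = 17.7361
P = 1 / (1 + 17.7361)
P = 0.0534

0.0534


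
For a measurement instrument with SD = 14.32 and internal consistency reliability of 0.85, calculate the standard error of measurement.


SEM = SD * sqrt(1 - rxx)
SEM = 14.32 * sqrt(1 - 0.85)
SEM = 14.32 * sqrt(0.15) = 14.32 * 0.387298
SEM = 5.5461

5.5461


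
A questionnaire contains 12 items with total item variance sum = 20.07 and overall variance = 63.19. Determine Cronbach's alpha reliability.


alpha = (k/(k-1)) * (1 - sum(si^2)/s_total^2)
= (12/11) * (1 - 20.07/63.19)
alpha = 0.7444

0.7444


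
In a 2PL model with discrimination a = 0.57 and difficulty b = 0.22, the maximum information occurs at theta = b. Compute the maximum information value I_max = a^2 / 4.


For 2PL, max info at theta = b = 0.22
I_max = a^2 / 4 = 0.57^2 / 4
= 0.3249 / 4
I_max = 0.0812

0.0812


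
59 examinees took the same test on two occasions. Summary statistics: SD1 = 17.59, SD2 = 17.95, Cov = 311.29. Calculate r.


r = cov(X,Y) / (SD_X * SD_Y)
r = 311.29 / (17.59 * 17.95)
r = 311.29 / 315.7405
r = 0.9859

0.9859


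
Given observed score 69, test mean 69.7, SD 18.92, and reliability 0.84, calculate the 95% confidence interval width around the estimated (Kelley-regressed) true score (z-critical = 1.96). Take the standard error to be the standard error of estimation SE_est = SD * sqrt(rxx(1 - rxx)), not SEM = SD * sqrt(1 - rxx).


True score estimate = 0.84*69 + 0.16*69.7 = 69.112
SE_est = SD * sqrt(rxx * (1 - rxx)) = 18.92 * sqrt(0.84 * 0.16) = 18.92 * sqrt(0.1344) = 6.936187
CI = T_est +/- z * SE_est, so width = 2 * z * SE_est = 2 * 1.96 * 6.936187
Width = 27.1899

27.1899


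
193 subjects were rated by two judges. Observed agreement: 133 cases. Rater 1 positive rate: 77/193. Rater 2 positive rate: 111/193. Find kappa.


P_o = 133/193 = 0.689119
P_e = (77*111 + 116*82) / 37249 = 0.484818
kappa = (P_o - P_e) / (1 - P_e)
kappa = (0.689119 - 0.484818) / (1 - 0.484818)
kappa = 0.3966

0.3966


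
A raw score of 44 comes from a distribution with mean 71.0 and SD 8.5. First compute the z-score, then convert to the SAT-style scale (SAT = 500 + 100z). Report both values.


z = (X - mean) / SD = (44 - 71.0) / 8.5
z = -27.0 / 8.5
z = -3.1765
SAT-scale = SAT = 500 + 100z
Carry z at full precision (z = -27.0 / 8.5) into the conversion:
SAT-scale = 500 + 100 * (-27.0 / 8.5) = 500 + -2700 / 8.5
SAT-scale = 500 + -317.6471
SAT-scale = 182.3529

182.3529


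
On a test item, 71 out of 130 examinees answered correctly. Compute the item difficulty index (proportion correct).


Item difficulty p = number correct / total examinees
p = 71 / 130
p = 0.5462

0.5462


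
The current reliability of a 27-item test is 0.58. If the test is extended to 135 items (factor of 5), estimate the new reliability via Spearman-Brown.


r_new = (n * rxx) / (1 + (n-1) * rxx)
r_new = (5 * 0.58) / (1 + 4 * 0.58)
r_new = 2.9 / 3.32
r_new = 0.8735

0.8735


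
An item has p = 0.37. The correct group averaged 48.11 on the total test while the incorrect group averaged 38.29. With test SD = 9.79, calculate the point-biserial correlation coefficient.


q = 1 - p = 0.63
rpb = ((M1 - M0) / SD) * sqrt(p * q)
rpb = ((48.11 - 38.29) / 9.79) * sqrt(0.37 * 0.63)
rpb = 0.4843

0.4843


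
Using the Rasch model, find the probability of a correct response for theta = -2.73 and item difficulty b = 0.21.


theta - b = -2.73 - 0.21 = -2.94
exp(-(theta - b)) = exp(2.94) = 18.9158
P = 1 / (1 + 18.9158)
P = 0.0502

0.0502


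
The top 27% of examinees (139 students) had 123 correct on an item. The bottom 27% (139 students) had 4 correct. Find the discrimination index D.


p_upper = 123/139 = 0.8849
p_lower = 4/139 = 0.0288
D = 0.8849 - 0.0288 = 0.8561

0.8561


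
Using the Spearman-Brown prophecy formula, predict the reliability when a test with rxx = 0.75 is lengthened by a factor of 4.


r_new = (n * rxx) / (1 + (n-1) * rxx)
r_new = (4 * 0.75) / (1 + 3 * 0.75)
r_new = 3.0 / 3.25
r_new = 0.9231

0.9231


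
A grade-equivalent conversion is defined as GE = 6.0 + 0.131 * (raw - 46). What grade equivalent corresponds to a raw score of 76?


raw - median = 76 - 46 = 30
slope * diff = 0.131 * 30 = 3.93
GE = 6.0 + 3.93
GE = 9.93

9.93


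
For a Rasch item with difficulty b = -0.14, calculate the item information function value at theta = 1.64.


P = 1/(1+exp(-(1.64--0.14))) = 0.8557
I = P*(1-P) = 0.8557 * 0.1443
I = 0.1235

0.1235


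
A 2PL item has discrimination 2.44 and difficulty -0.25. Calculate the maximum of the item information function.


For 2PL, max info at theta = b = -0.25
I_max = a^2 / 4 = 2.44^2 / 4
= 5.9536 / 4
I_max = 1.4884

1.4884


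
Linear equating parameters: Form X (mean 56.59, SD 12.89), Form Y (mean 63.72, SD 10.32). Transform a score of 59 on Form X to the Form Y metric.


slope = SD_Y / SD_X = 10.32 / 12.89 ~ 0.8006
intercept = mean_Y - slope * mean_X = 63.72 - (10.32 / 12.89) * 56.59 ~ 18.4129
Y = slope * X + intercept. To avoid rounding drift from the rounded slope/intercept, evaluate the equivalent form Y = mean_Y + SD_Y * (X - mean_X) / SD_X at full precision:
Y = 63.72 + 10.32 * (59 - 56.59) / 12.89
Y = 63.72 + 10.32 * 2.41 / 12.89
Y = 63.72 + 24.8712 / 12.89
Y = 63.72 + 1.9295
Y = 65.6495

65.6495


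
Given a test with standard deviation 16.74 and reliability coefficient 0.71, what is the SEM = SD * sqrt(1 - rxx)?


SEM = SD * sqrt(1 - rxx)
SEM = 16.74 * sqrt(1 - 0.71)
SEM = 16.74 * sqrt(0.29) = 16.74 * 0.538516
SEM = 9.0148

9.0148


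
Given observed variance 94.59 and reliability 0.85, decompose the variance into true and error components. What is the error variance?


var_true = rxx * var_obs = 0.85 * 94.59 = 80.4015
var_error = var_obs - var_true
var_error = 94.59 - 80.4015
var_error = 14.1885

14.1885


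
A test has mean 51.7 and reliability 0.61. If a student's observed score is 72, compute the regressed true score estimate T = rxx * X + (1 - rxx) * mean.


T_est = rxx * X + (1 - rxx) * mean
T_est = 0.61 * 72 + 0.39 * 51.7
T_est = 43.92 + 20.163
T_est = 64.083

64.083


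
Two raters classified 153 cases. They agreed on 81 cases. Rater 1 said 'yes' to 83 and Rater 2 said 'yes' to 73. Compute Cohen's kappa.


P_o = 81/153 = 0.529412
P_e = (83*73 + 70*80) / 23409 = 0.498056
kappa = (P_o - P_e) / (1 - P_e)
kappa = (0.529412 - 0.498056) / (1 - 0.498056)
kappa = 0.0625

0.0625


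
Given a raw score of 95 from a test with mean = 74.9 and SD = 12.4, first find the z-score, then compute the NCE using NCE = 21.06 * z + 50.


z = (X - mean) / SD = (95 - 74.9) / 12.4
z = 20.1 / 12.4
z = 1.621
NCE = NCE = 21.06z + 50
Carry z at full precision (z = 20.1 / 12.4) into the conversion:
NCE = 21.06 * (20.1 / 12.4) + 50 = 423.306 / 12.4 + 50
NCE = 34.1376 + 50
NCE = 84.1376

84.1376


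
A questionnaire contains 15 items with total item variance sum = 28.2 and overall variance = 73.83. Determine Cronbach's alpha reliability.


alpha = (k/(k-1)) * (1 - sum(si^2)/s_total^2)
= (15/14) * (1 - 28.2/73.83)
alpha = 0.6622

0.6622


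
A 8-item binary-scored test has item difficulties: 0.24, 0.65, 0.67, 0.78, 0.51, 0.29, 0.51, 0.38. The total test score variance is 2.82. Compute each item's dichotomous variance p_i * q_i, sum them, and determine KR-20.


For each item, compute p_i * q_i:
  Item 1: 0.24 * 0.76 = 0.1824
  Item 2: 0.65 * 0.35 = 0.2275
  Item 3: 0.67 * 0.33 = 0.2211
  Item 4: 0.78 * 0.22 = 0.1716
  Item 5: 0.51 * 0.49 = 0.2499
  Item 6: 0.29 * 0.71 = 0.2059
  Item 7: 0.51 * 0.49 = 0.2499
  Item 8: 0.38 * 0.62 = 0.2356
Sum(p_i * q_i) = 0.1824 + 0.2275 + 0.2211 + 0.1716 + 0.2499 + 0.2059 + 0.2499 + 0.2356 = 1.7439
KR-20 = (k/(k-1)) * (1 - Sum(p_i*q_i) / Var_total)
= (8/7) * (1 - 1.7439/2.82)
= 1.1429 * 0.3816
KR-20 = 0.4361

0.4361


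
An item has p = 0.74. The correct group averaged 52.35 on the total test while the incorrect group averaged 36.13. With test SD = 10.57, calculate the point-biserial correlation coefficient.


q = 1 - p = 0.26
rpb = ((M1 - M0) / SD) * sqrt(p * q)
rpb = ((52.35 - 36.13) / 10.57) * sqrt(0.74 * 0.26)
rpb = 0.6731

0.6731


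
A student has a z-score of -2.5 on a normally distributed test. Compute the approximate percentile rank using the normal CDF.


CDF(z) = 0.5 * (1 + erf(z/sqrt(2)))
erf(-1.7678) = -0.9876
CDF = 0.0062
Percentile rank = 0.0062 * 100 = 0.62

0.62


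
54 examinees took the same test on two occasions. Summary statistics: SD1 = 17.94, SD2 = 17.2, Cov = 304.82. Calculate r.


r = cov(X,Y) / (SD_X * SD_Y)
r = 304.82 / (17.94 * 17.2)
r = 304.82 / 308.568
r = 0.9879

0.9879


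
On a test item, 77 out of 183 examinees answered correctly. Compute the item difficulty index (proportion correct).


Item difficulty p = number correct / total examinees
p = 77 / 183
p = 0.4208

0.4208


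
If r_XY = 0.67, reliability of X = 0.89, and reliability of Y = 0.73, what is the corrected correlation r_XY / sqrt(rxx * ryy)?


r_corrected = rxy / sqrt(rxx * ryy)
= 0.67 / sqrt(0.89 * 0.73)
= 0.67 / sqrt(0.6497)
= 0.67 / 0.80604
r_corrected = 0.8312

0.8312


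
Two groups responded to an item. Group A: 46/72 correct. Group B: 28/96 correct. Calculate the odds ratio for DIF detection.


Odds_A = 46/26 = 1.7692
Odds_B = 28/68 = 0.4118
OR = Odds_A / Odds_B = 1.7692 / 0.4118
Exactly, OR = (46 * 68) / (26 * 28) = 3128 / 728
OR = 4.2967

4.2967


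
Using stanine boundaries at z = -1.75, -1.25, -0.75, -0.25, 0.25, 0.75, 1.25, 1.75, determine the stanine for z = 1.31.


Stanine boundaries: [-1.75, -1.25, -0.75, -0.25, 0.25, 0.75, 1.25, 1.75]
z = 1.31
Check each boundary:
  z >= -1.75 -> could be stanine 2
  z >= -1.25 -> could be stanine 3
  z >= -0.75 -> could be stanine 4
  z >= -0.25 -> could be stanine 5
  z >= 0.25 -> could be stanine 6
  z >= 0.75 -> could be stanine 7
  z >= 1.25 -> could be stanine 8
  z < 1.75
Highest qualifying boundary gives stanine = 8

8


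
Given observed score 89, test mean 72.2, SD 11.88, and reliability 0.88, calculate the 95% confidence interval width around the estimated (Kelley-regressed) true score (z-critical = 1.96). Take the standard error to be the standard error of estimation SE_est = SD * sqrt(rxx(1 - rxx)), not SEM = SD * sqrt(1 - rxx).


True score estimate = 0.88*89 + 0.12*72.2 = 86.984
SE_est = SD * sqrt(rxx * (1 - rxx)) = 11.88 * sqrt(0.88 * 0.12) = 11.88 * sqrt(0.1056) = 3.860543
CI = T_est +/- z * SE_est, so width = 2 * z * SE_est = 2 * 1.96 * 3.860543
Width = 15.1333

15.1333


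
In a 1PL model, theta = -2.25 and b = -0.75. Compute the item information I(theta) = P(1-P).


P = 1/(1+exp(-(-2.25--0.75))) = 0.1824
I = P*(1-P) = 0.1824 * 0.8176
I = 0.1491

0.1491


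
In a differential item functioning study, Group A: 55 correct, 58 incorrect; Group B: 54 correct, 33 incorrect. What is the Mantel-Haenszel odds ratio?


Odds_A = 55/58 = 0.9483
Odds_B = 54/33 = 1.6364
OR = Odds_A / Odds_B = 0.9483 / 1.6364
Exactly, OR = (55 * 33) / (58 * 54) = 1815 / 3132
OR = 0.5795

0.5795


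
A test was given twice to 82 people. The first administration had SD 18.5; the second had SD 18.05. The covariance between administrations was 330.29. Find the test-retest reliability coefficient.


r = cov(X,Y) / (SD_X * SD_Y)
r = 330.29 / (18.5 * 18.05)
r = 330.29 / 333.925
r = 0.9891

0.9891


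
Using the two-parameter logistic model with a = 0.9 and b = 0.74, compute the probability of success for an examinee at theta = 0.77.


a*(theta - b) = 0.9 * (0.77 - 0.74) = 0.027
exp(-0.027) = 0.9734
P = 1 / (1 + 0.9734)
P = 0.5067

0.5067


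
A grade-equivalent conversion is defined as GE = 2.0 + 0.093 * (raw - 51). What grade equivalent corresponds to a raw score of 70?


raw - median = 70 - 51 = 19
slope * diff = 0.093 * 19 = 1.767
GE = 2.0 + 1.767
GE = 3.767

3.767


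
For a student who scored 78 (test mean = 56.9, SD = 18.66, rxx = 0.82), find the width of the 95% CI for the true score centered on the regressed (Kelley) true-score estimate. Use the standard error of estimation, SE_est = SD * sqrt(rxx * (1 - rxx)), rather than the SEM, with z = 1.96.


True score estimate = 0.82*78 + 0.18*56.9 = 74.202
SE_est = SD * sqrt(rxx * (1 - rxx)) = 18.66 * sqrt(0.82 * 0.18) = 18.66 * sqrt(0.1476) = 7.168938
CI = T_est +/- z * SE_est, so width = 2 * z * SE_est = 2 * 1.96 * 7.168938
Width = 28.1022

28.1022


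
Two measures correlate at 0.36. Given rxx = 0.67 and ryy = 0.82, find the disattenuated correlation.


r_corrected = rxy / sqrt(rxx * ryy)
= 0.36 / sqrt(0.67 * 0.82)
= 0.36 / sqrt(0.5494)
= 0.36 / 0.741215
r_corrected = 0.4857

0.4857


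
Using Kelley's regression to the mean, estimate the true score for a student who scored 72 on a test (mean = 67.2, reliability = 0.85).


T_est = rxx * X + (1 - rxx) * mean
T_est = 0.85 * 72 + 0.15 * 67.2
T_est = 61.2 + 10.08
T_est = 71.28

71.28


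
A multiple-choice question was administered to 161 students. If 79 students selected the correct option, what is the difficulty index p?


Item difficulty p = number correct / total examinees
p = 79 / 161
p = 0.4907

0.4907


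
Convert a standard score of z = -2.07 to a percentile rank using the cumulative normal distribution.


CDF(z) = 0.5 * (1 + erf(z/sqrt(2)))
erf(-1.4637) = -0.9615
CDF = 0.0192
Percentile rank = 0.0192 * 100 = 1.92

1.92


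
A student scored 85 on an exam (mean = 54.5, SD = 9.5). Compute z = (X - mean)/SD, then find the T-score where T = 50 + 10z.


z = (X - mean) / SD = (85 - 54.5) / 9.5
z = 30.5 / 9.5
z = 3.2105
T-score = T = 50 + 10z
Carry z at full precision (z = 30.5 / 9.5) into the conversion:
T-score = 50 + 10 * (30.5 / 9.5) = 50 + 305 / 9.5
T-score = 50 + 32.1053
T-score = 82.1053

82.1053


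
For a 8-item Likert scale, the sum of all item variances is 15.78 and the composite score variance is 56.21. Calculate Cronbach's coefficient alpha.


alpha = (k/(k-1)) * (1 - sum(si^2)/s_total^2)
= (8/7) * (1 - 15.78/56.21)
alpha = 0.822

0.822


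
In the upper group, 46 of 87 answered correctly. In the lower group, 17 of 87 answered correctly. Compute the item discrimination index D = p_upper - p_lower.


p_upper = 46/87 = 0.5287
p_lower = 17/87 = 0.1954
D = 0.5287 - 0.1954 = 0.3333

0.3333


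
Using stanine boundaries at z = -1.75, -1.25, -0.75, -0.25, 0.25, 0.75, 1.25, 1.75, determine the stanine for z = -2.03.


Stanine boundaries: [-1.75, -1.25, -0.75, -0.25, 0.25, 0.75, 1.25, 1.75]
z = -2.03
Check each boundary:
  z < -1.75
  z < -1.25
  z < -0.75
  z < -0.25
  z < 0.25
  z < 0.75
  z < 1.25
  z < 1.75
Highest qualifying boundary gives stanine = 1

1


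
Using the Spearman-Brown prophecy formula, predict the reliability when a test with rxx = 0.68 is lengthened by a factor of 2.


r_new = (n * rxx) / (1 + (n-1) * rxx)
r_new = (2 * 0.68) / (1 + 1 * 0.68)
r_new = 1.36 / 1.68
r_new = 0.8095

0.8095


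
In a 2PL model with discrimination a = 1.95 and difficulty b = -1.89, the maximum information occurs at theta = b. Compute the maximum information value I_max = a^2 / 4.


For 2PL, max info at theta = b = -1.89
I_max = a^2 / 4 = 1.95^2 / 4
= 3.8025 / 4
I_max = 0.9506

0.9506


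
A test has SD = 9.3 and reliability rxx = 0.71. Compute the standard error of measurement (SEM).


SEM = SD * sqrt(1 - rxx)
SEM = 9.3 * sqrt(1 - 0.71)
SEM = 9.3 * sqrt(0.29) = 9.3 * 0.538516
SEM = 5.0082

5.0082


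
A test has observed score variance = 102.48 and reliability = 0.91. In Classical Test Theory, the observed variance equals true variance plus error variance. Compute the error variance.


var_true = rxx * var_obs = 0.91 * 102.48 = 93.2568
var_error = var_obs - var_true
var_error = 102.48 - 93.2568
var_error = 9.2232

9.2232


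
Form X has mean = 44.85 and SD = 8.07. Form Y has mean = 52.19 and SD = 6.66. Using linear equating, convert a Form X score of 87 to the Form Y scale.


slope = SD_Y / SD_X = 6.66 / 8.07 ~ 0.8253
intercept = mean_Y - slope * mean_X = 52.19 - (6.66 / 8.07) * 44.85 ~ 15.1762
Y = slope * X + intercept. To avoid rounding drift from the rounded slope/intercept, evaluate the equivalent form Y = mean_Y + SD_Y * (X - mean_X) / SD_X at full precision:
Y = 52.19 + 6.66 * (87 - 44.85) / 8.07
Y = 52.19 + 6.66 * 42.15 / 8.07
Y = 52.19 + 280.719 / 8.07
Y = 52.19 + 34.7855
Y = 86.9755

86.9755


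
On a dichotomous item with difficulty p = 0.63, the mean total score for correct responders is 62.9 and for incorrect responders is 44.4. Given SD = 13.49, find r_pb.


q = 1 - p = 0.37
rpb = ((M1 - M0) / SD) * sqrt(p * q)
rpb = ((62.9 - 44.4) / 13.49) * sqrt(0.63 * 0.37)
rpb = 0.6621

0.6621


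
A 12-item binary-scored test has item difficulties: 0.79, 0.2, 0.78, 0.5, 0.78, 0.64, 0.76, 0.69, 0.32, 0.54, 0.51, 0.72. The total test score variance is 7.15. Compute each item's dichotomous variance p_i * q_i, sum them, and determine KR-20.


For each item, compute p_i * q_i:
  Item 1: 0.79 * 0.21 = 0.1659
  Item 2: 0.2 * 0.8 = 0.16
  Item 3: 0.78 * 0.22 = 0.1716
  Item 4: 0.5 * 0.5 = 0.25
  Item 5: 0.78 * 0.22 = 0.1716
  Item 6: 0.64 * 0.36 = 0.2304
  Item 7: 0.76 * 0.24 = 0.1824
  Item 8: 0.69 * 0.31 = 0.2139
  Item 9: 0.32 * 0.68 = 0.2176
  Item 10: 0.54 * 0.46 = 0.2484
  Item 11: 0.51 * 0.49 = 0.2499
  Item 12: 0.72 * 0.28 = 0.2016
Sum(p_i * q_i) = 0.1659 + 0.16 + 0.1716 + 0.25 + 0.1716 + 0.2304 + 0.1824 + 0.2139 + 0.2176 + 0.2484 + 0.2499 + 0.2016 = 2.4633
KR-20 = (k/(k-1)) * (1 - Sum(p_i*q_i) / Var_total)
= (12/11) * (1 - 2.4633/7.15)
= 1.0909 * 0.6555
KR-20 = 0.7151

0.7151


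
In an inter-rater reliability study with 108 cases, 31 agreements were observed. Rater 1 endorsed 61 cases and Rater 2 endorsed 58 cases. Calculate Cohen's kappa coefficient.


P_o = 31/108 = 0.287037
P_e = (61*58 + 47*50) / 11664 = 0.504801
kappa = (P_o - P_e) / (1 - P_e)
kappa = (0.287037 - 0.504801) / (1 - 0.504801)
kappa = -0.4398

-0.4398


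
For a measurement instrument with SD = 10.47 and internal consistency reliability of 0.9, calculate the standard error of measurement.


SEM = SD * sqrt(1 - rxx)
SEM = 10.47 * sqrt(1 - 0.9)
SEM = 10.47 * sqrt(0.1) = 10.47 * 0.316228
SEM = 3.3109

3.3109


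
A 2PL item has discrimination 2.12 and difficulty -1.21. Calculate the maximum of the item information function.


For 2PL, max info at theta = b = -1.21
I_max = a^2 / 4 = 2.12^2 / 4
= 4.4944 / 4
I_max = 1.1236

1.1236


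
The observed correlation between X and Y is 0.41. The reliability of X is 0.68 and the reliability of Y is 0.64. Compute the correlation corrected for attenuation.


r_corrected = rxy / sqrt(rxx * ryy)
= 0.41 / sqrt(0.68 * 0.64)
= 0.41 / sqrt(0.4352)
= 0.41 / 0.659697
r_corrected = 0.6215

0.6215


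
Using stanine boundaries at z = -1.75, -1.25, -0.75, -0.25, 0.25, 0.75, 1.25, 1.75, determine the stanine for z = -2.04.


Stanine boundaries: [-1.75, -1.25, -0.75, -0.25, 0.25, 0.75, 1.25, 1.75]
z = -2.04
Check each boundary:
  z < -1.75
  z < -1.25
  z < -0.75
  z < -0.25
  z < 0.25
  z < 0.75
  z < 1.25
  z < 1.75
Highest qualifying boundary gives stanine = 1

1


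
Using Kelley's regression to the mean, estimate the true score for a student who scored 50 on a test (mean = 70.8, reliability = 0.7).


T_est = rxx * X + (1 - rxx) * mean
T_est = 0.7 * 50 + 0.3 * 70.8
T_est = 35.0 + 21.24
T_est = 56.24

56.24


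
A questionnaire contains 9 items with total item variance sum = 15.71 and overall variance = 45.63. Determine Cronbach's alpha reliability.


alpha = (k/(k-1)) * (1 - sum(si^2)/s_total^2)
= (9/8) * (1 - 15.71/45.63)
alpha = 0.7377

0.7377


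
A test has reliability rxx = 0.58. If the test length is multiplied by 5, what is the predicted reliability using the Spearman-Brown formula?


r_new = (n * rxx) / (1 + (n-1) * rxx)
r_new = (5 * 0.58) / (1 + 4 * 0.58)
r_new = 2.9 / 3.32
r_new = 0.8735

0.8735


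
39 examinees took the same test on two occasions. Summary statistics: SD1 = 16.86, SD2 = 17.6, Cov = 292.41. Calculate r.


r = cov(X,Y) / (SD_X * SD_Y)
r = 292.41 / (16.86 * 17.6)
r = 292.41 / 296.736
r = 0.9854

0.9854


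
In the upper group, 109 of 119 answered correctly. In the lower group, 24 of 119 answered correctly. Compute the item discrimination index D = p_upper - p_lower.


p_upper = 109/119 = 0.916
p_lower = 24/119 = 0.2017
D = 0.916 - 0.2017 = 0.7143

0.7143


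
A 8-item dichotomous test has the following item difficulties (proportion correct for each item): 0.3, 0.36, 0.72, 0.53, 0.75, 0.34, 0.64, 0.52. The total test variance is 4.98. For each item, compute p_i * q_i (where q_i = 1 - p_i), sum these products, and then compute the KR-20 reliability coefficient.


For each item, compute p_i * q_i:
  Item 1: 0.3 * 0.7 = 0.21
  Item 2: 0.36 * 0.64 = 0.2304
  Item 3: 0.72 * 0.28 = 0.2016
  Item 4: 0.53 * 0.47 = 0.2491
  Item 5: 0.75 * 0.25 = 0.1875
  Item 6: 0.34 * 0.66 = 0.2244
  Item 7: 0.64 * 0.36 = 0.2304
  Item 8: 0.52 * 0.48 = 0.2496
Sum(p_i * q_i) = 0.21 + 0.2304 + 0.2016 + 0.2491 + 0.1875 + 0.2244 + 0.2304 + 0.2496 = 1.783
KR-20 = (k/(k-1)) * (1 - Sum(p_i*q_i) / Var_total)
= (8/7) * (1 - 1.783/4.98)
= 1.1429 * 0.642
KR-20 = 0.7337

0.7337


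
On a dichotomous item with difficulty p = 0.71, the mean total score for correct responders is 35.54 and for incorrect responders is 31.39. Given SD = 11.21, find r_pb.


q = 1 - p = 0.29
rpb = ((M1 - M0) / SD) * sqrt(p * q)
rpb = ((35.54 - 31.39) / 11.21) * sqrt(0.71 * 0.29)
rpb = 0.168

0.168


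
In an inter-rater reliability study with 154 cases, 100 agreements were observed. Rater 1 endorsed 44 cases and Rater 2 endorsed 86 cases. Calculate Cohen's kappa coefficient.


P_o = 100/154 = 0.649351
P_e = (44*86 + 110*68) / 23716 = 0.474954
kappa = (P_o - P_e) / (1 - P_e)
kappa = (0.649351 - 0.474954) / (1 - 0.474954)
kappa = 0.3322

0.3322


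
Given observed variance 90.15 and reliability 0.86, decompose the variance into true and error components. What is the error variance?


var_true = rxx * var_obs = 0.86 * 90.15 = 77.529
var_error = var_obs - var_true
var_error = 90.15 - 77.529
var_error = 12.621

12.621


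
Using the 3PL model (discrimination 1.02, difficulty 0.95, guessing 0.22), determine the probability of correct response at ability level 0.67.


logit = 1.02*(0.67 - 0.95) = -0.2856
P* = 1/(1 + exp(--0.2856)) = 0.4291
P = 0.22 + (1 - 0.22) * 0.4291
P = 0.5547

0.5547


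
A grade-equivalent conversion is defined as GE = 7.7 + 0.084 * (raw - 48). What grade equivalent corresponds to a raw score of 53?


raw - median = 53 - 48 = 5
slope * diff = 0.084 * 5 = 0.42
GE = 7.7 + 0.42
GE = 8.12

8.12


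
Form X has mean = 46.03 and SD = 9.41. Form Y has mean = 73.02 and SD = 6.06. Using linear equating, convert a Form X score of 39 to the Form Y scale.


slope = SD_Y / SD_X = 6.06 / 9.41 ~ 0.644
intercept = mean_Y - slope * mean_X = 73.02 - (6.06 / 9.41) * 46.03 ~ 43.3769
Y = slope * X + intercept. To avoid rounding drift from the rounded slope/intercept, evaluate the equivalent form Y = mean_Y + SD_Y * (X - mean_X) / SD_X at full precision:
Y = 73.02 + 6.06 * (39 - 46.03) / 9.41
Y = 73.02 - 6.06 * 7.03 / 9.41
Y = 73.02 - 42.6018 / 9.41
Y = 73.02 - 4.5273
Y = 68.4927

68.4927


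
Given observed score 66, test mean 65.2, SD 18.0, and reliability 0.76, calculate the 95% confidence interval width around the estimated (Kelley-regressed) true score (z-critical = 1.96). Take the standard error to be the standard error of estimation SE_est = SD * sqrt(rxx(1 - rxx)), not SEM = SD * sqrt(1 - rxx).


True score estimate = 0.76*66 + 0.24*65.2 = 65.808
SE_est = SD * sqrt(rxx * (1 - rxx)) = 18.0 * sqrt(0.76 * 0.24) = 18.0 * sqrt(0.1824) = 7.687496
CI = T_est +/- z * SE_est, so width = 2 * z * SE_est = 2 * 1.96 * 7.687496
Width = 30.135

30.135


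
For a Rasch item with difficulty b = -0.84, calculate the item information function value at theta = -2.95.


P = 1/(1+exp(-(-2.95--0.84))) = 0.1081
I = P*(1-P) = 0.1081 * 0.8919
I = 0.0964

0.0964


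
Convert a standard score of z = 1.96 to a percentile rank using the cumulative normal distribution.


CDF(z) = 0.5 * (1 + erf(z/sqrt(2)))
erf(1.3859) = 0.95
CDF = 0.975
Percentile rank = 0.975 * 100 = 97.5

97.5


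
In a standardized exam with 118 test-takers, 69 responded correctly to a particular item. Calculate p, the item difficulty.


Item difficulty p = number correct / total examinees
p = 69 / 118
p = 0.5847

0.5847


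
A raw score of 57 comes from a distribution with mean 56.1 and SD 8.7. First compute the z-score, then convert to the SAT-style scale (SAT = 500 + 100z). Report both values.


z = (X - mean) / SD = (57 - 56.1) / 8.7
z = 0.9 / 8.7
z = 0.1034
SAT-scale = SAT = 500 + 100z
Carry z at full precision (z = 0.9 / 8.7) into the conversion:
SAT-scale = 500 + 100 * (0.9 / 8.7) = 500 + 90 / 8.7
SAT-scale = 500 + 10.3448
SAT-scale = 510.3448

510.3448


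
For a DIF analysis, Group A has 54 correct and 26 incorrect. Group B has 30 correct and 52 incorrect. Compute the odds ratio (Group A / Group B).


Odds_A = 54/26 = 2.0769
Odds_B = 30/52 = 0.5769
OR = Odds_A / Odds_B = 2.0769 / 0.5769
Exactly, OR = (54 * 52) / (26 * 30) = 2808 / 780
OR = 3.6

3.6


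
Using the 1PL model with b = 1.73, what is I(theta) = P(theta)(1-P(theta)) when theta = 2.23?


P = 1/(1+exp(-(2.23-1.73))) = 0.6225
I = P*(1-P) = 0.6225 * 0.3775
I = 0.235

0.235


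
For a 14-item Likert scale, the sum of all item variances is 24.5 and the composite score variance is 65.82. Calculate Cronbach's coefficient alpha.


alpha = (k/(k-1)) * (1 - sum(si^2)/s_total^2)
= (14/13) * (1 - 24.5/65.82)
alpha = 0.6761

0.6761


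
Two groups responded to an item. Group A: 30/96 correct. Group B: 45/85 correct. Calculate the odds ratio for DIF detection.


Odds_A = 30/66 = 0.4545
Odds_B = 45/40 = 1.125
OR = Odds_A / Odds_B = 0.4545 / 1.125
Exactly, OR = (30 * 40) / (66 * 45) = 1200 / 2970
OR = 0.404

0.404


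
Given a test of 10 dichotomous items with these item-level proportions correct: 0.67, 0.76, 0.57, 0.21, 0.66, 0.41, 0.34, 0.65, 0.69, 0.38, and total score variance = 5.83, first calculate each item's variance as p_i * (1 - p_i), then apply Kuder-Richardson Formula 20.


For each item, compute p_i * q_i:
  Item 1: 0.67 * 0.33 = 0.2211
  Item 2: 0.76 * 0.24 = 0.1824
  Item 3: 0.57 * 0.43 = 0.2451
  Item 4: 0.21 * 0.79 = 0.1659
  Item 5: 0.66 * 0.34 = 0.2244
  Item 6: 0.41 * 0.59 = 0.2419
  Item 7: 0.34 * 0.66 = 0.2244
  Item 8: 0.65 * 0.35 = 0.2275
  Item 9: 0.69 * 0.31 = 0.2139
  Item 10: 0.38 * 0.62 = 0.2356
Sum(p_i * q_i) = 0.2211 + 0.1824 + 0.2451 + 0.1659 + 0.2244 + 0.2419 + 0.2244 + 0.2275 + 0.2139 + 0.2356 = 2.1822
KR-20 = (k/(k-1)) * (1 - Sum(p_i*q_i) / Var_total)
= (10/9) * (1 - 2.1822/5.83)
= 1.1111 * 0.6257
KR-20 = 0.6952

0.6952


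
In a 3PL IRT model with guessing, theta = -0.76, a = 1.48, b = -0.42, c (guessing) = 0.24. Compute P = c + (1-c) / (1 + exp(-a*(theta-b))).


logit = 1.48*(-0.76 - -0.42) = -0.5032
P* = 1/(1 + exp(--0.5032)) = 0.3768
P = 0.24 + (1 - 0.24) * 0.3768
P = 0.5264

0.5264


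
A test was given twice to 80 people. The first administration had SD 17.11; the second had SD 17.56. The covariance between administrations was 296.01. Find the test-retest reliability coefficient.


r = cov(X,Y) / (SD_X * SD_Y)
r = 296.01 / (17.11 * 17.56)
r = 296.01 / 300.4516
r = 0.9852

0.9852


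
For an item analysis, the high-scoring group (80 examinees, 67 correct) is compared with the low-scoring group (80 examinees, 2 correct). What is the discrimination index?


p_upper = 67/80 = 0.8375
p_lower = 2/80 = 0.025
D = 0.8375 - 0.025 = 0.8125

0.8125


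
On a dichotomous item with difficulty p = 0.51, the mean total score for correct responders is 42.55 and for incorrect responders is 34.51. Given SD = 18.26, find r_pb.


q = 1 - p = 0.49
rpb = ((M1 - M0) / SD) * sqrt(p * q)
rpb = ((42.55 - 34.51) / 18.26) * sqrt(0.51 * 0.49)
rpb = 0.2201

0.2201


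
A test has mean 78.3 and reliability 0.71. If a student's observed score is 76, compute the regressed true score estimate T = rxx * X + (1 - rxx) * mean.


T_est = rxx * X + (1 - rxx) * mean
T_est = 0.71 * 76 + 0.29 * 78.3
T_est = 53.96 + 22.707
T_est = 76.667

76.667


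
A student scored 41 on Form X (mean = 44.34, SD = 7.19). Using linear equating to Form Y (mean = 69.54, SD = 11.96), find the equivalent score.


slope = SD_Y / SD_X = 11.96 / 7.19 ~ 1.6634
intercept = mean_Y - slope * mean_X = 69.54 - (11.96 / 7.19) * 44.34 ~ -4.2161
Y = slope * X + intercept. To avoid rounding drift from the rounded slope/intercept, evaluate the equivalent form Y = mean_Y + SD_Y * (X - mean_X) / SD_X at full precision:
Y = 69.54 + 11.96 * (41 - 44.34) / 7.19
Y = 69.54 - 11.96 * 3.34 / 7.19
Y = 69.54 - 39.9464 / 7.19
Y = 69.54 - 5.5558
Y = 63.9842

63.9842


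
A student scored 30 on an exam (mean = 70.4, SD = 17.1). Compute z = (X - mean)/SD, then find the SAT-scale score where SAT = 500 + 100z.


z = (X - mean) / SD = (30 - 70.4) / 17.1
z = -40.4 / 17.1
z = -2.3626
SAT-scale = SAT = 500 + 100z
Carry z at full precision (z = -40.4 / 17.1) into the conversion:
SAT-scale = 500 + 100 * (-40.4 / 17.1) = 500 + -4040 / 17.1
SAT-scale = 500 + -236.2573
SAT-scale = 263.7427

263.7427


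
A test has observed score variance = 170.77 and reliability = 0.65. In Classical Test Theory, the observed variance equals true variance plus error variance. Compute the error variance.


var_true = rxx * var_obs = 0.65 * 170.77 = 111.0005
var_error = var_obs - var_true
var_error = 170.77 - 111.0005
var_error = 59.7695

59.7695


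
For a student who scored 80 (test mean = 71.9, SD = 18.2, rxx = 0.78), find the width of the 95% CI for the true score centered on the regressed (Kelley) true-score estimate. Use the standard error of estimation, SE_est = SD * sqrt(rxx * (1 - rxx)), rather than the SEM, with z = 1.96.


True score estimate = 0.78*80 + 0.22*71.9 = 78.218
SE_est = SD * sqrt(rxx * (1 - rxx)) = 18.2 * sqrt(0.78 * 0.22) = 18.2 * sqrt(0.1716) = 7.539283
CI = T_est +/- z * SE_est, so width = 2 * z * SE_est = 2 * 1.96 * 7.539283
Width = 29.554

29.554


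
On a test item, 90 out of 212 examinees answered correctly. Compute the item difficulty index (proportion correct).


Item difficulty p = number correct / total examinees
p = 90 / 212
p = 0.4245

0.4245


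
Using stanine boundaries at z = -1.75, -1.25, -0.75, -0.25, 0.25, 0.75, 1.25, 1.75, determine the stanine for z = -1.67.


Stanine boundaries: [-1.75, -1.25, -0.75, -0.25, 0.25, 0.75, 1.25, 1.75]
z = -1.67
Check each boundary:
  z >= -1.75 -> could be stanine 2
  z < -1.25
  z < -0.75
  z < -0.25
  z < 0.25
  z < 0.75
  z < 1.25
  z < 1.75
Highest qualifying boundary gives stanine = 2

2


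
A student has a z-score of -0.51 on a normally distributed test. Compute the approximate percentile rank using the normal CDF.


CDF(z) = 0.5 * (1 + erf(z/sqrt(2)))
erf(-0.3606) = -0.3899
CDF = 0.305
Percentile rank = 0.305 * 100 = 30.5

30.5


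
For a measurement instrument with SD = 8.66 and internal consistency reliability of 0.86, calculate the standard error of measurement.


SEM = SD * sqrt(1 - rxx)
SEM = 8.66 * sqrt(1 - 0.86)
SEM = 8.66 * sqrt(0.14) = 8.66 * 0.374166
SEM = 3.2403

3.2403


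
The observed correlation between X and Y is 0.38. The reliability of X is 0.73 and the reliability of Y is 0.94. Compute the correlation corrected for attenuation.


r_corrected = rxy / sqrt(rxx * ryy)
= 0.38 / sqrt(0.73 * 0.94)
= 0.38 / sqrt(0.6862)
= 0.38 / 0.828372
r_corrected = 0.4587

0.4587


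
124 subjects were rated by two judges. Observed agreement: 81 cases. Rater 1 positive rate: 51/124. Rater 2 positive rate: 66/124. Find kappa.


P_o = 81/124 = 0.653226
P_e = (51*66 + 73*58) / 15376 = 0.494277
kappa = (P_o - P_e) / (1 - P_e)
kappa = (0.653226 - 0.494277) / (1 - 0.494277)
kappa = 0.3143

0.3143


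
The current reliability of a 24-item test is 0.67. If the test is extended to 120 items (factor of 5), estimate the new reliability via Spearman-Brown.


r_new = (n * rxx) / (1 + (n-1) * rxx)
r_new = (5 * 0.67) / (1 + 4 * 0.67)
r_new = 3.35 / 3.68
r_new = 0.9103

0.9103


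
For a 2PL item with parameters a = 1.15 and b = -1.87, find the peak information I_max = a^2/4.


For 2PL, max info at theta = b = -1.87
I_max = a^2 / 4 = 1.15^2 / 4
= 1.3225 / 4
I_max = 0.3306

0.3306
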